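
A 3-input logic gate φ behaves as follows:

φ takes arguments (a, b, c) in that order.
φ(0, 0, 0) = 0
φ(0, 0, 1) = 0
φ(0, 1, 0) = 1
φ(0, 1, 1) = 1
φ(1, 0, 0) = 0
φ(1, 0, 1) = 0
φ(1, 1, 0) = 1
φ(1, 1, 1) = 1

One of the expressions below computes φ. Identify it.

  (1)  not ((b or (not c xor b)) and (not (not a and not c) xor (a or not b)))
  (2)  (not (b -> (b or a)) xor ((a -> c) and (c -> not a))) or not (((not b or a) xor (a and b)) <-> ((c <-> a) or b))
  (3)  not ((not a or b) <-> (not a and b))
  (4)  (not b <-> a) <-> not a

(1) fails at (0,0,1): the formula yields 1, φ is 0.
(2) fails at (0,0,0): the formula yields 1, φ is 0.
(3) fails at (0,0,0): the formula yields 1, φ is 0.
(4) is the remaining candidate, and it agrees with φ on all 8 inputs.

4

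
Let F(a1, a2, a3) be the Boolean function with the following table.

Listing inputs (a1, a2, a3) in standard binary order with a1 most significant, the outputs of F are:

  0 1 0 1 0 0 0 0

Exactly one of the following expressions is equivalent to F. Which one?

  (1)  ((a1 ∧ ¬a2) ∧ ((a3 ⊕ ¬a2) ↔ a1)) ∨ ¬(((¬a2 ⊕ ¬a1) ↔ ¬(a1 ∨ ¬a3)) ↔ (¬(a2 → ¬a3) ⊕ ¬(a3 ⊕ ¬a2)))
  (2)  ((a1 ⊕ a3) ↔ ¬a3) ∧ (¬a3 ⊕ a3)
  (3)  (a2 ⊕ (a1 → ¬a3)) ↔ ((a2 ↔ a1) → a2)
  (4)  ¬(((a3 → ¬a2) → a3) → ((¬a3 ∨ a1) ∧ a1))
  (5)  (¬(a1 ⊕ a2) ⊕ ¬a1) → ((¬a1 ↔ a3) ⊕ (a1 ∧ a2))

4

(1) fails at (0,0,0): the formula yields 1, F is 0.
(2) fails at (0,0,1): the formula yields 0, F is 1.
(3) fails at (0,0,1): the formula yields 0, F is 1.
(5) fails at (0,0,0): the formula yields 1, F is 0.
(4) is the remaining candidate, and it agrees with F on all 8 inputs.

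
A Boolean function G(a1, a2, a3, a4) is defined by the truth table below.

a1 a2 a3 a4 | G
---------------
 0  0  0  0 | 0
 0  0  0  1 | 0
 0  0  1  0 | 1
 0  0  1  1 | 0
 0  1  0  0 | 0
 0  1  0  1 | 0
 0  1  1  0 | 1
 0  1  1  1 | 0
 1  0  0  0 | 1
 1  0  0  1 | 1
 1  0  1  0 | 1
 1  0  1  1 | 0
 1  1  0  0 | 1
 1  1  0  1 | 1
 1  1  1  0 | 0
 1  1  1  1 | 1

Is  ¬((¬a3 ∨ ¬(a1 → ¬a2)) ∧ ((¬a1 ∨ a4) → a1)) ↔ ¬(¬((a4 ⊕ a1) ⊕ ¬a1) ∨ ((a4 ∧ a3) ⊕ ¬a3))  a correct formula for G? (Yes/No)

Yes

Test each input against both G and the formula:
  a1=0, a2=0, a3=0, a4=0: formula gives 0, G = 0 ✓
  a1=0, a2=0, a3=0, a4=1: formula gives 0, G = 0 ✓
  a1=0, a2=0, a3=1, a4=0: formula gives 1, G = 1 ✓
  a1=0, a2=0, a3=1, a4=1: formula gives 0, G = 0 ✓
  …and likewise for the remaining 12 rows.
No disagreement on any input; they are logically equivalent.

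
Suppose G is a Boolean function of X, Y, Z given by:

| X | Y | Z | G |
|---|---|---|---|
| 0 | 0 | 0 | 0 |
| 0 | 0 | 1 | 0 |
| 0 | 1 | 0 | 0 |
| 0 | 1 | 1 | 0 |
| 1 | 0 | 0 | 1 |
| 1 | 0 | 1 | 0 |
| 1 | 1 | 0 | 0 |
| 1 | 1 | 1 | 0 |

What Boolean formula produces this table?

G is 1 on exactly one input, (1,0,0), whose minterm is X·¬Y·¬Z. So G is just that conjunction.

G(X, Y, Z) = (X ∧ ¬Y) ∧ ¬Z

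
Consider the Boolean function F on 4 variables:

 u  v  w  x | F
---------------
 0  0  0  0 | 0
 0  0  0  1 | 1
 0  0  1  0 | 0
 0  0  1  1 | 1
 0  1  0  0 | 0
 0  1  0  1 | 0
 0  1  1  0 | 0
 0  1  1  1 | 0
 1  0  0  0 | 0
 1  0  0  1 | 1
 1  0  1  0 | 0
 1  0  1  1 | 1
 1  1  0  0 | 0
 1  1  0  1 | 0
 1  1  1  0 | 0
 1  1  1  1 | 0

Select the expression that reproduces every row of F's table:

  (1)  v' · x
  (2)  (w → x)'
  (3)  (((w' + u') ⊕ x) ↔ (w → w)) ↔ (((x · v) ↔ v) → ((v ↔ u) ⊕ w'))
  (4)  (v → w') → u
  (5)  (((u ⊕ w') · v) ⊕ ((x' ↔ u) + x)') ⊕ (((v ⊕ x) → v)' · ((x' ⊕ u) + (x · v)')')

1

(2) disagrees with F on (0,0,0,1) (formula → 0, table → 1); rule it out.
(3) disagrees with F on (0,0,1,0) (formula → 1, table → 0); rule it out.
(4) disagrees with F on (0,0,0,1) (formula → 0, table → 1); rule it out.
(5) disagrees with F on (0,0,0,0) (formula → 1, table → 0); rule it out.
Only (1) survives; checking it on all 16 rows confirms it matches F.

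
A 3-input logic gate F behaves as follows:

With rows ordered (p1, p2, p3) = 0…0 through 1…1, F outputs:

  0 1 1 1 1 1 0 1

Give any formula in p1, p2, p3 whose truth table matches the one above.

F(p1, p2, p3) = (((p1' · p2') · p3') + ((p1 · p2) · p3'))'

F is 0 on only 2 rows — (0,0,0), (1,1,0). Writing each as a minterm (¬p1·¬p2·¬p3, p1·p2·¬p3) and OR-ing them characterizes exactly where F=0, so F is the negation of that disjunction.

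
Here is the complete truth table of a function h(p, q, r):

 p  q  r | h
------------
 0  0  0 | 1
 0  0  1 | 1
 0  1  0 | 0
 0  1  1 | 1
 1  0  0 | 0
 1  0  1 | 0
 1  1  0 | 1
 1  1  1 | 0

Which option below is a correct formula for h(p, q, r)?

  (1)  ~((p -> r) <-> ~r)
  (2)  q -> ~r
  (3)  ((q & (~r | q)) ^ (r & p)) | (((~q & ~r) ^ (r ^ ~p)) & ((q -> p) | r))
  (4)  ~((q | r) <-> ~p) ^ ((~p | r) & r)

(1): at (0,0,0) it gives 0, but h = 1 — eliminated.
(2): at (0,1,0) it gives 1, but h = 0 — eliminated.
(3): at (0,0,0) it gives 0, but h = 1 — eliminated.
(4) is the remaining candidate, and it agrees with h on all 8 inputs.

4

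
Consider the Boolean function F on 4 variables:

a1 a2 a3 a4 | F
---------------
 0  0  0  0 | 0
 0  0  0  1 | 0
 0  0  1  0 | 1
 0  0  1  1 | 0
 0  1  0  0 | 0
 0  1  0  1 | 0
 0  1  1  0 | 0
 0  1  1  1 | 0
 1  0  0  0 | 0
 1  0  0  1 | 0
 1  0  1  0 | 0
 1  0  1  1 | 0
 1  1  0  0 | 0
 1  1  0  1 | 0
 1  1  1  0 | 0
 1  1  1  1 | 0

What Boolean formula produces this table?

Only row (0,0,1,0) gives 1. That row's minterm ¬a1·¬a2·a3·¬a4 is F directly.

F(a1, a2, a3, a4) = ((NOT a1 AND NOT a2) AND a3) AND NOT a4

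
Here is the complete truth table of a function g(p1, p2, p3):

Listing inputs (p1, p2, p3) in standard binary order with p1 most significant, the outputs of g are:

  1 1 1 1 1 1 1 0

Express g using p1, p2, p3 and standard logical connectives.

g(p1, p2, p3) = NOT ((p1 AND p2) AND p3)

Only row (1,1,1) gives 0. So g is 1 everywhere except there — the complement of the minterm p1·p2·p3.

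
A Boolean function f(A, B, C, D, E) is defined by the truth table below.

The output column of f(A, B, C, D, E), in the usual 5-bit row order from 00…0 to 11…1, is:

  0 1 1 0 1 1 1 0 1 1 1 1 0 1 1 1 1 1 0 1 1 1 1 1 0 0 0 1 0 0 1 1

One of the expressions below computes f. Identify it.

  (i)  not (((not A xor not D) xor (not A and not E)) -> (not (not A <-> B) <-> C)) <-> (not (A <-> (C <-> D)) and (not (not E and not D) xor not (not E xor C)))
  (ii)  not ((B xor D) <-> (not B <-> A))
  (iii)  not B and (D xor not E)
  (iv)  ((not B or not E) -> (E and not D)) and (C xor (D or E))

i

(ii) fails at (0,0,0,0,1): the formula yields 0, f is 1.
(iii) fails at (0,0,0,0,0): the formula yields 1, f is 0.
(iv) fails at (0,0,0,1,0): the formula yields 0, f is 1.
Only (i) survives; checking it on all 32 rows confirms it matches f.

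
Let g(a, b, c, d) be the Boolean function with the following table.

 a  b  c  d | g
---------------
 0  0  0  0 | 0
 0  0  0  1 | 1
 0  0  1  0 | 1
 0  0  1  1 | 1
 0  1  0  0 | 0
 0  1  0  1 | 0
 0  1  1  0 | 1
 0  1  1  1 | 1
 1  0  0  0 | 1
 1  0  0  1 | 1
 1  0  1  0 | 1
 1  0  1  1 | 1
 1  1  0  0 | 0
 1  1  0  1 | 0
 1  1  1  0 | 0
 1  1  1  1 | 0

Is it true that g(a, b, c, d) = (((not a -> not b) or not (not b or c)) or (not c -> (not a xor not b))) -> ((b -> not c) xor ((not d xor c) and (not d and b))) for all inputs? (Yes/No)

Test each input against both g and the formula:
  a=0, b=0, c=0, d=0: formula gives 1, but g = 0 ✗
A single disagreement suffices: at (0,0,0,0) they differ, so the formula does not compute g.

No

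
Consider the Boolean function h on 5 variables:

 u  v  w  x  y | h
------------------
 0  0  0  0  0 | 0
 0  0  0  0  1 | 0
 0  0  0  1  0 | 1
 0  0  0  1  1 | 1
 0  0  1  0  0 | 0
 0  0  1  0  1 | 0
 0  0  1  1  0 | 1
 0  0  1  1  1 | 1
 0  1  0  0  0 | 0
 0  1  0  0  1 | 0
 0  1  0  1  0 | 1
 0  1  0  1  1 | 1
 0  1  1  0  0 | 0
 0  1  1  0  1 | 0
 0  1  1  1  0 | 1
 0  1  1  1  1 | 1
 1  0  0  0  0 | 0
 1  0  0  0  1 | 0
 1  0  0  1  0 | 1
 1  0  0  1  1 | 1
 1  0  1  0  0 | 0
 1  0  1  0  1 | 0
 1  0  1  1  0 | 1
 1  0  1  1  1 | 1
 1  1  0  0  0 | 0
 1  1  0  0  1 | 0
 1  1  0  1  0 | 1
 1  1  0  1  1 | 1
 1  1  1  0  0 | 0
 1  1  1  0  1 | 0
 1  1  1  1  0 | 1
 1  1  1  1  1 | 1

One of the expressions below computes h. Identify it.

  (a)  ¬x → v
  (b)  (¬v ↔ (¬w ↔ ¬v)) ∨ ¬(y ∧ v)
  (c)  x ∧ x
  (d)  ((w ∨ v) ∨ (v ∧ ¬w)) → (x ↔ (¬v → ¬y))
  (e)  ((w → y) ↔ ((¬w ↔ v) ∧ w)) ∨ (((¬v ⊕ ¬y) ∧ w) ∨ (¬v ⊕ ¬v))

(a): at (0,1,0,0,0) it gives 1, but h = 0 — eliminated.
(b): at (0,0,0,0,0) it gives 1, but h = 0 — eliminated.
(d): at (0,0,0,0,0) it gives 1, but h = 0 — eliminated.
(e): at (0,0,0,1,0) it gives 0, but h = 1 — eliminated.
That leaves (c). Evaluating it on every row reproduces the table of h exactly.

c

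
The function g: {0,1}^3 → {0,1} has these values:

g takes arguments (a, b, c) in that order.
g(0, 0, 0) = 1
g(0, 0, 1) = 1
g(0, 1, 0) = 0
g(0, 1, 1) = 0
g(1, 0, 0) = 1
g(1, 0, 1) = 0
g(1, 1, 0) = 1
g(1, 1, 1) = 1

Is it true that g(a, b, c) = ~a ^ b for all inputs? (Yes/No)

Check the formula against g row by row:
  a=0, b=0, c=0: formula gives 1, g = 1 ✓
  a=0, b=0, c=1: formula gives 1, g = 1 ✓
  a=0, b=1, c=0: formula gives 0, g = 0 ✓
  a=0, b=1, c=1: formula gives 0, g = 0 ✓
  a=1, b=0, c=0: formula gives 0, but g = 1 ✗
Since they disagree at (1,0,0), the expression is not a correct formula for g.

No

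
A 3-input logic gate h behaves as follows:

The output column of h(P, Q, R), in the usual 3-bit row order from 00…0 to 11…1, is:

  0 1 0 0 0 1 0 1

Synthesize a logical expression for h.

h=1 on 3 inputs: (0,0,1), (1,0,1), (1,1,1). Reading each as a conjunction of literals (¬P·¬Q·R, P·¬Q·R, P·Q·R) and taking the OR gives the canonical DNF.

h(P, Q, R) = (((NOT P AND NOT Q) AND R) OR ((P AND NOT Q) AND R)) OR ((P AND Q) AND R)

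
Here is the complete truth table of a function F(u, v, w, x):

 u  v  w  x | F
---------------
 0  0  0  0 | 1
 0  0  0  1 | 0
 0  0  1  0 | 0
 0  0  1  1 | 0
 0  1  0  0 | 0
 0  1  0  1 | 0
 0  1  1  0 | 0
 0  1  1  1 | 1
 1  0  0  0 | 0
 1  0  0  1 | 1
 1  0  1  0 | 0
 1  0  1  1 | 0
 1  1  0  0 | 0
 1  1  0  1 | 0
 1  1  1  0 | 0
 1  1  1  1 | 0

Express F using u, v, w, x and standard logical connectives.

F(u, v, w, x) = ((((NOT u AND NOT v) AND NOT w) AND NOT x) OR (((NOT u AND v) AND w) AND x)) OR (((u AND NOT v) AND NOT w) AND x)

Collect the rows where F=1 — (0,0,0,0), (0,1,1,1), (1,0,0,1) — and write one minterm per row: ¬u·¬v·¬w·¬x, ¬u·v·w·x, u·¬v·¬w·x. Their union (logical OR) reproduces the table exactly.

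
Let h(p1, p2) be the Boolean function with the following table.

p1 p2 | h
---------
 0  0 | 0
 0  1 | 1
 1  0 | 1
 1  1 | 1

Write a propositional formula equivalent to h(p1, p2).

h(p1, p2) = p1 + p2

The output is 1 whenever at least one input is 1 — the OR of all inputs.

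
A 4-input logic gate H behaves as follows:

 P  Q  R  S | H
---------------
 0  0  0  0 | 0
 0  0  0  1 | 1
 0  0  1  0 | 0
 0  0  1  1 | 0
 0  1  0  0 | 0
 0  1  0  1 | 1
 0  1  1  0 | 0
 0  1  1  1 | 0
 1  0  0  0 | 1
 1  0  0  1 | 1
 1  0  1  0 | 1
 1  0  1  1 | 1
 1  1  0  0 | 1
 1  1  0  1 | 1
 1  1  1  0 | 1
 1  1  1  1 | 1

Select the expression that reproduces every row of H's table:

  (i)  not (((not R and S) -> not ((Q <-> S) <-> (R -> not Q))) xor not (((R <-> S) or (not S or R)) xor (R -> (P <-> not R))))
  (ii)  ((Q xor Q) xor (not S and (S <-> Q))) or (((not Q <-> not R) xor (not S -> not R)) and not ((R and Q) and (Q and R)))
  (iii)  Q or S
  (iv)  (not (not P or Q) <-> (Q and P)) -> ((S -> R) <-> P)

iv

(i): at (0,0,0,0) it gives 1, but H = 0 — eliminated.
(ii): at (0,0,0,0) it gives 1, but H = 0 — eliminated.
(iii): at (0,0,1,1) it gives 1, but H = 0 — eliminated.
Only (iv) survives; checking it on all 16 rows confirms it matches H.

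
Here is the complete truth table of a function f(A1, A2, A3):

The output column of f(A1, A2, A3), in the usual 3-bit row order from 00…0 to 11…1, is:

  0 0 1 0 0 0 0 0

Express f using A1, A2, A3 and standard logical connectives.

f is 1 on exactly one input, (0,1,0), whose minterm is ¬A1·A2·¬A3. So f is just that conjunction.

f(A1, A2, A3) = (not A1 and A2) and not A3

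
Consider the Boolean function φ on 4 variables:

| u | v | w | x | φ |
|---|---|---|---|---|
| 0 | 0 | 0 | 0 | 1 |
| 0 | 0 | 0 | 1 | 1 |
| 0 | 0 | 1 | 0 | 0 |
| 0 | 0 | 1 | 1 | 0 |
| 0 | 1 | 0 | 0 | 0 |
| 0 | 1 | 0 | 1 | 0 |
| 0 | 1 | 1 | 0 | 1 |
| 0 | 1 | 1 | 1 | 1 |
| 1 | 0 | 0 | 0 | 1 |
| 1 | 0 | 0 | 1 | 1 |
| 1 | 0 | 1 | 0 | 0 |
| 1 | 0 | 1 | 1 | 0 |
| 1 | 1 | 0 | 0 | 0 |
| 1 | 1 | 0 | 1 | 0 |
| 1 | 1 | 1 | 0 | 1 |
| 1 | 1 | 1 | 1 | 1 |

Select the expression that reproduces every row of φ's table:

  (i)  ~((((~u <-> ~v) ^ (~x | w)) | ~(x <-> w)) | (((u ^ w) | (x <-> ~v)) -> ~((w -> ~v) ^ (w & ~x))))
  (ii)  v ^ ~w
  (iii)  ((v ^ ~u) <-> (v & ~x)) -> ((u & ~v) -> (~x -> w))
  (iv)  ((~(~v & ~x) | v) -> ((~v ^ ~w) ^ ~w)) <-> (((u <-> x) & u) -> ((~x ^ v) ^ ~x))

(i) fails at (0,0,0,0): the formula yields 0, φ is 1.
(iii) fails at (0,0,1,0): the formula yields 1, φ is 0.
(iv) fails at (0,0,1,0): the formula yields 1, φ is 0.
(ii) is the remaining candidate, and it agrees with φ on all 16 inputs.

ii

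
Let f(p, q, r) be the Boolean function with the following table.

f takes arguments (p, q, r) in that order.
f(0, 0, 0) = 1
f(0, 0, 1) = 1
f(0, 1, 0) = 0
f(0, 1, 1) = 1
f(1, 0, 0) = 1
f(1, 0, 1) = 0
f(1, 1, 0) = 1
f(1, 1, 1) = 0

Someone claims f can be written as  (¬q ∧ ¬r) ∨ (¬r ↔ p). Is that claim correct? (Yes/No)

Check the formula against f row by row:
  p=0, q=0, r=0: formula gives 1, f = 1 ✓
  p=0, q=0, r=1: formula gives 1, f = 1 ✓
  p=0, q=1, r=0: formula gives 0, f = 0 ✓
  p=0, q=1, r=1: formula gives 1, f = 1 ✓
  p=1, q=0, r=0: formula gives 1, f = 1 ✓
  …and likewise for the remaining 3 rows.
All 8 rows match — the expression computes f exactly.

Yes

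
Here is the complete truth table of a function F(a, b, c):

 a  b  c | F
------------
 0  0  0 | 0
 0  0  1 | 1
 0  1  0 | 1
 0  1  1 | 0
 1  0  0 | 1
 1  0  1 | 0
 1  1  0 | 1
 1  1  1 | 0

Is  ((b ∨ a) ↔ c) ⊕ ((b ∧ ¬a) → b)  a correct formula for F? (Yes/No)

Yes

Test each input against both F and the formula:
  a=0, b=0, c=0: formula gives 0, F = 0 ✓
  a=0, b=0, c=1: formula gives 1, F = 1 ✓
  a=0, b=1, c=0: formula gives 1, F = 1 ✓
  a=0, b=1, c=1: formula gives 0, F = 0 ✓
  a=1, b=0, c=0: formula gives 1, F = 1 ✓
  …and likewise for the remaining 3 rows.
No disagreement on any input; they are logically equivalent.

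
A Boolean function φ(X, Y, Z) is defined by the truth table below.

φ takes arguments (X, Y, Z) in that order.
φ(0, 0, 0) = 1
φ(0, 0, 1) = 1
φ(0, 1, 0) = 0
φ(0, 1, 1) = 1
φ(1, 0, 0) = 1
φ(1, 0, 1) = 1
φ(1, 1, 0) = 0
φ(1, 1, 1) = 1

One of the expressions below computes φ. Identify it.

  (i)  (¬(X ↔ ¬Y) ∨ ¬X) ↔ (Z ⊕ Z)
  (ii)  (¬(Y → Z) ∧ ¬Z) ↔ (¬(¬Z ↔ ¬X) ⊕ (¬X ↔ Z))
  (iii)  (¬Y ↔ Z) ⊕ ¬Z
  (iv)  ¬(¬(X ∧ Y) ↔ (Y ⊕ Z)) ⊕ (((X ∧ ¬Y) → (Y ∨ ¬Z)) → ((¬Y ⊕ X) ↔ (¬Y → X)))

(i): at (0,0,0) it gives 0, but φ = 1 — eliminated.
(iii): at (0,1,1) it gives 0, but φ = 1 — eliminated.
(iv): at (0,0,1) it gives 0, but φ = 1 — eliminated.
That leaves (ii). Evaluating it on every row reproduces the table of φ exactly.

ii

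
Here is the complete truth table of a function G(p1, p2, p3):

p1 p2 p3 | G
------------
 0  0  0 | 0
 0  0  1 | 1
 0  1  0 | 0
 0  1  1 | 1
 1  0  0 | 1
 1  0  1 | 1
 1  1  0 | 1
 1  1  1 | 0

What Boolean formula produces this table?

G(p1, p2, p3) = ~((((~p1 & ~p2) & ~p3) | ((~p1 & p2) & ~p3)) | ((p1 & p2) & p3))

G is 0 on only 3 rows — (0,0,0), (0,1,0), (1,1,1). Writing each as a minterm (¬p1·¬p2·¬p3, ¬p1·p2·¬p3, p1·p2·p3) and OR-ing them characterizes exactly where G=0, so G is the negation of that disjunction.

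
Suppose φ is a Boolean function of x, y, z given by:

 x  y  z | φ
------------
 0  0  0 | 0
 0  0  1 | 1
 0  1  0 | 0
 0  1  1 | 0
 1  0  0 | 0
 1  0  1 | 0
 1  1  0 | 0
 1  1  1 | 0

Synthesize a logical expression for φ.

Only row (0,0,1) gives 1. That row's minterm ¬x·¬y·z is φ directly.

φ(x, y, z) = (~x & ~y) & z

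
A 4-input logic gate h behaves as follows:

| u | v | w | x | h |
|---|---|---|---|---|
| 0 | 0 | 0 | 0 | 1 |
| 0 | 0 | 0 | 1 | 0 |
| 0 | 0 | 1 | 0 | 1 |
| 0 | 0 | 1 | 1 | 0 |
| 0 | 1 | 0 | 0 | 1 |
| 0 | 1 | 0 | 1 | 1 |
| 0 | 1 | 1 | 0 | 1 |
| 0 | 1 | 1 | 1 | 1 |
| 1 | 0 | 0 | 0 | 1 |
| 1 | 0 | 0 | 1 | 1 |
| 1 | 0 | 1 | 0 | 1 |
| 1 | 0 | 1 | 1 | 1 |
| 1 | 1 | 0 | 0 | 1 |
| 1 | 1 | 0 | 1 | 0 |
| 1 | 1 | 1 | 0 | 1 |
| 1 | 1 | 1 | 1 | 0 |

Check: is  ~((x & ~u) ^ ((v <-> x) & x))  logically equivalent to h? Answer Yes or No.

Yes

Test each input against both h and the formula:
  u=0, v=0, w=0, x=0: formula gives 1, h = 1 ✓
  u=0, v=0, w=0, x=1: formula gives 0, h = 0 ✓
  u=0, v=0, w=1, x=0: formula gives 1, h = 1 ✓
  u=0, v=0, w=1, x=1: formula gives 0, h = 0 ✓
  …and likewise for the remaining 12 rows.
All 16 rows match — the expression computes h exactly.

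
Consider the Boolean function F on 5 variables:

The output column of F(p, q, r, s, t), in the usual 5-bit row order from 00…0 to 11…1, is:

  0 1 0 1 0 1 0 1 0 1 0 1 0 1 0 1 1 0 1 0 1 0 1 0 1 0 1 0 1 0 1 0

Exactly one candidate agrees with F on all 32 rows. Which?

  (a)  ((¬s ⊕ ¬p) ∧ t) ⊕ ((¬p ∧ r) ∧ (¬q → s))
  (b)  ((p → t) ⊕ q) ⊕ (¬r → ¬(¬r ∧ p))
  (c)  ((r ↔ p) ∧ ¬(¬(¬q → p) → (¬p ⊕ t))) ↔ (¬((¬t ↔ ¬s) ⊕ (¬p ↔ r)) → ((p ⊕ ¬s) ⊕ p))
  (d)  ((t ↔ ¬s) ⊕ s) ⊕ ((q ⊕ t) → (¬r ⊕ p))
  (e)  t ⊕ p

(a) disagrees with F on (0,0,0,0,1) (formula → 0, table → 1); rule it out.
(b) disagrees with F on (0,0,0,0,1) (formula → 0, table → 1); rule it out.
(c) disagrees with F on (0,0,0,1,0) (formula → 1, table → 0); rule it out.
(d) disagrees with F on (0,0,0,0,0) (formula → 1, table → 0); rule it out.
That leaves (e). Evaluating it on every row reproduces the table of F exactly.

e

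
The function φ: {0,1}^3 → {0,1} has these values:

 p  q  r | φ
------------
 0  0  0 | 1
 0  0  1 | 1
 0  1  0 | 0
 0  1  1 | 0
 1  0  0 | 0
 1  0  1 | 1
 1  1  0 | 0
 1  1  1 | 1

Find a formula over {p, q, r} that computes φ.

φ(p, q, r) = ((((¬p ∧ ¬q) ∧ ¬r) ∨ ((¬p ∧ ¬q) ∧ r)) ∨ ((p ∧ ¬q) ∧ r)) ∨ ((p ∧ q) ∧ r)

φ=1 on 4 inputs: (0,0,0), (0,0,1), (1,0,1), (1,1,1). Reading each as a conjunction of literals (¬p·¬q·¬r, ¬p·¬q·r, p·¬q·r, p·q·r) and taking the OR gives the canonical DNF.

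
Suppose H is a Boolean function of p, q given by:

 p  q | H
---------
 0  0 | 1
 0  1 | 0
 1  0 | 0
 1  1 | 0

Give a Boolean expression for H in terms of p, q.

The output is 1 only when every input is 0 — NOR of all inputs.

H(p, q) = (p + q)'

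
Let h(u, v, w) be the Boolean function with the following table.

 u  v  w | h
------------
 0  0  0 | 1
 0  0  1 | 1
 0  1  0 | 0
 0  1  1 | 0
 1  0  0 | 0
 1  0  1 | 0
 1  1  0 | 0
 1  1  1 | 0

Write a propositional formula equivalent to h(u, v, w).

h(u, v, w) = ((¬u ∧ ¬v) ∧ ¬w) ∨ ((¬u ∧ ¬v) ∧ w)

h=1 on 2 inputs: (0,0,0), (0,0,1). Reading each as a conjunction of literals (¬u·¬v·¬w, ¬u·¬v·w) and taking the OR gives the canonical DNF.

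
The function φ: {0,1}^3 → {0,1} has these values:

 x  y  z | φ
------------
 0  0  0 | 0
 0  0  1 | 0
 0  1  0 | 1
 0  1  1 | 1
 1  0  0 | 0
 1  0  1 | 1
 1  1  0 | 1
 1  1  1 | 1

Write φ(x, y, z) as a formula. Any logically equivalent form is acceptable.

The 0-rows are (0,0,0), (0,0,1), (1,0,0). Take each as a conjunction (¬x·¬y·¬z, ¬x·¬y·z, x·¬y·¬z), form their disjunction, and complement — that gives a formula that is 1 everywhere φ is.

φ(x, y, z) = ~((((~x & ~y) & ~z) | ((~x & ~y) & z)) | ((x & ~y) & ~z))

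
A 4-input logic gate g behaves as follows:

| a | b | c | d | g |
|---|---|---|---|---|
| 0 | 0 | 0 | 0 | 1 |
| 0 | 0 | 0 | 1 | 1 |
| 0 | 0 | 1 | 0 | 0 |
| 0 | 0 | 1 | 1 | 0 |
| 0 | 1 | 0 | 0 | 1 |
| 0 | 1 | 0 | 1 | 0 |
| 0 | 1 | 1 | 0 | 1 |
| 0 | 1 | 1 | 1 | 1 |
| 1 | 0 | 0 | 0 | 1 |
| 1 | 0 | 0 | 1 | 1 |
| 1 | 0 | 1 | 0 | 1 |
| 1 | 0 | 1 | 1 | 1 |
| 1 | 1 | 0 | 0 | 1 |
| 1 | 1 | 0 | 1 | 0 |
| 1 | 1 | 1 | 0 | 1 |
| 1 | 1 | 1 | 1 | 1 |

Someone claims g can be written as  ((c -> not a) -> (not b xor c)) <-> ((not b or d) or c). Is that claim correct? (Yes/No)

Check the formula against g row by row:
  a=0, b=0, c=0, d=0: formula gives 1, g = 1 ✓
  a=0, b=0, c=0, d=1: formula gives 1, g = 1 ✓
  a=0, b=0, c=1, d=0: formula gives 0, g = 0 ✓
  a=0, b=0, c=1, d=1: formula gives 0, g = 0 ✓
  … (the remaining 12 rows also agree.)
No disagreement on any input; they are logically equivalent.

Yes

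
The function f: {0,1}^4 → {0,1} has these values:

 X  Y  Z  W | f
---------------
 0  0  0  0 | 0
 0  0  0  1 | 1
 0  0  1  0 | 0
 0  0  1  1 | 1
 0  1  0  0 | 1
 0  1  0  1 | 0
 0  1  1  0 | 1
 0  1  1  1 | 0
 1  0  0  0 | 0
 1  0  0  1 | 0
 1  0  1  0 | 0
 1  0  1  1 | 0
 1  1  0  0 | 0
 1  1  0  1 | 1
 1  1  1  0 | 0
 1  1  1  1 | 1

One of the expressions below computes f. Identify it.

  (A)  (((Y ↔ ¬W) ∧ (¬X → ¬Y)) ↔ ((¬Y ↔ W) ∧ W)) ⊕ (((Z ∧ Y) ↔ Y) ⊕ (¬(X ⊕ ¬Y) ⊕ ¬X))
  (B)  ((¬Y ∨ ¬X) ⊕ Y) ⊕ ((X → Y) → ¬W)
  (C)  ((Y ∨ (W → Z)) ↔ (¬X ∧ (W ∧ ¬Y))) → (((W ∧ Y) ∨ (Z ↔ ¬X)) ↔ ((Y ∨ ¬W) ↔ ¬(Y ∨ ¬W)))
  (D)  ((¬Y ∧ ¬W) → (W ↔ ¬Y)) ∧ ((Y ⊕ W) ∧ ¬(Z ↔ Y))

B

(A): at (0,0,0,0) it gives 1, but f = 0 — eliminated.
(C): at (0,0,0,0) it gives 1, but f = 0 — eliminated.
(D): at (0,0,0,1) it gives 0, but f = 1 — eliminated.
That leaves (B). Evaluating it on every row reproduces the table of f exactly.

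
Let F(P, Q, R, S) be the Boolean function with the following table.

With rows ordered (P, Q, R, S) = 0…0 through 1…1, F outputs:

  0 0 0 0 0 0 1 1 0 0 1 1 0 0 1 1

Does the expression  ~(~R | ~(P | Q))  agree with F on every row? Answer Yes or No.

Yes

Check the formula against F row by row:
  P=0, Q=0, R=0, S=0: formula gives 0, F = 0 ✓
  P=0, Q=0, R=0, S=1: formula gives 0, F = 0 ✓
  P=0, Q=0, R=1, S=0: formula gives 0, F = 0 ✓
  P=0, Q=0, R=1, S=1: formula gives 0, F = 0 ✓
  …and likewise for the remaining 12 rows.
No disagreement on any input; they are logically equivalent.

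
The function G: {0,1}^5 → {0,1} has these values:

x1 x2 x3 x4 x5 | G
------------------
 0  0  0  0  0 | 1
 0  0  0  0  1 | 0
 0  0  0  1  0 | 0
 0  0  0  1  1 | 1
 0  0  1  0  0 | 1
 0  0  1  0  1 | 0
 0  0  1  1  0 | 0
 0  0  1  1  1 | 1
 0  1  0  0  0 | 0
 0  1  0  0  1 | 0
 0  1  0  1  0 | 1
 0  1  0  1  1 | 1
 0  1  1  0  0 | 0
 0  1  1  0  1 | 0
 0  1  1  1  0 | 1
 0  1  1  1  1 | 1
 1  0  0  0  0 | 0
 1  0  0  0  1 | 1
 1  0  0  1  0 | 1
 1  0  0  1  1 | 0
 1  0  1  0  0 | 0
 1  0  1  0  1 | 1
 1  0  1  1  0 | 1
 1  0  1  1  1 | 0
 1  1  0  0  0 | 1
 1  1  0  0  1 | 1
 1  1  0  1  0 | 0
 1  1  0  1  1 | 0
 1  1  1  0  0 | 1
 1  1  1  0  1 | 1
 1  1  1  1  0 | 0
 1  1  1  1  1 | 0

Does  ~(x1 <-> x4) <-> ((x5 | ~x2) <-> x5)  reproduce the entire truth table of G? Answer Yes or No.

Yes

Check the formula against G row by row:
  x1=0, x2=0, x3=0, x4=0, x5=0: formula gives 1, G = 1 ✓
  x1=0, x2=0, x3=0, x4=0, x5=1: formula gives 0, G = 0 ✓
  x1=0, x2=0, x3=0, x4=1, x5=0: formula gives 0, G = 0 ✓
  x1=0, x2=0, x3=0, x4=1, x5=1: formula gives 1, G = 1 ✓
  …and likewise for the remaining 28 rows.
All 32 rows match — the expression computes G exactly.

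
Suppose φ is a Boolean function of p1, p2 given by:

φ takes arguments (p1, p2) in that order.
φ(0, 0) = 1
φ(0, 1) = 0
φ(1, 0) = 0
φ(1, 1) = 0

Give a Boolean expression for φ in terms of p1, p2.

The output is 1 only when every input is 0 — NOR of all inputs.

φ(p1, p2) = (p1 + p2)'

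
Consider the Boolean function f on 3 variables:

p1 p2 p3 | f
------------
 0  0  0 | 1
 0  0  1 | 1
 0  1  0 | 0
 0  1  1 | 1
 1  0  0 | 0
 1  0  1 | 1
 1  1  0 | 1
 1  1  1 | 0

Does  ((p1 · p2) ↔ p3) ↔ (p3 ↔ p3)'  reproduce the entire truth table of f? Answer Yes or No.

No

Test each input against both f and the formula:
  p1=0, p2=0, p3=0: formula gives 0, but f = 1 ✗
A single disagreement suffices: at (0,0,0) they differ, so the formula does not compute f.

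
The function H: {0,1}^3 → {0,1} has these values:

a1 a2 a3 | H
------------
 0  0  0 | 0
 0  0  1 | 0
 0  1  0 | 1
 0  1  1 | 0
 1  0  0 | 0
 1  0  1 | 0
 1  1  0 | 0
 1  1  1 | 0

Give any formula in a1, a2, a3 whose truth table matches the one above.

H(a1, a2, a3) = (not a1 and a2) and not a3

Only row (0,1,0) gives 1. That row's minterm ¬a1·a2·¬a3 is H directly.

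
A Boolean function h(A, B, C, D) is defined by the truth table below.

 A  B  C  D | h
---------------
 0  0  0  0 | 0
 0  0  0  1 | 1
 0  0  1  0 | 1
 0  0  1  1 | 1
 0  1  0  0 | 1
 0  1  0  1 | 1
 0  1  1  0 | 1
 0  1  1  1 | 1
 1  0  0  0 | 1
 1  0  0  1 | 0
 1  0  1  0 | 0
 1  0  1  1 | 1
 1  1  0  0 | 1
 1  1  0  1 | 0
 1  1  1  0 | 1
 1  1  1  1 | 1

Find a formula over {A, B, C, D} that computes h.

There are just 4 zero rows: (0,0,0,0), (1,0,0,1), (1,0,1,0), (1,1,0,1). Their minterms are ¬A·¬B·¬C·¬D, A·¬B·¬C·D, A·¬B·C·¬D, A·B·¬C·D; the OR of those covers precisely the 0-outputs, and negating it yields h.

h(A, B, C, D) = ~((((((~A & ~B) & ~C) & ~D) | (((A & ~B) & ~C) & D)) | (((A & ~B) & C) & ~D)) | (((A & B) & ~C) & D))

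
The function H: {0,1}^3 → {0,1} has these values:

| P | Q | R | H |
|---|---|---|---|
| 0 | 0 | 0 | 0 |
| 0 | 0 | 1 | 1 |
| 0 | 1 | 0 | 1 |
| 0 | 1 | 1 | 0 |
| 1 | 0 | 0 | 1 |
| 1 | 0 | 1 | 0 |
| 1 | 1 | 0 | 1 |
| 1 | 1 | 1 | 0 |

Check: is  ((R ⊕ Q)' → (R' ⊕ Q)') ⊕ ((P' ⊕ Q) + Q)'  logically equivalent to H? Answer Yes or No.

Yes

Check the formula against H row by row:
  P=0, Q=0, R=0: formula gives 0, H = 0 ✓
  P=0, Q=0, R=1: formula gives 1, H = 1 ✓
  P=0, Q=1, R=0: formula gives 1, H = 1 ✓
  P=0, Q=1, R=1: formula gives 0, H = 0 ✓
  P=1, Q=0, R=0: formula gives 1, H = 1 ✓
  … (the remaining 3 rows also agree.)
Every row agrees, so the formula is equivalent.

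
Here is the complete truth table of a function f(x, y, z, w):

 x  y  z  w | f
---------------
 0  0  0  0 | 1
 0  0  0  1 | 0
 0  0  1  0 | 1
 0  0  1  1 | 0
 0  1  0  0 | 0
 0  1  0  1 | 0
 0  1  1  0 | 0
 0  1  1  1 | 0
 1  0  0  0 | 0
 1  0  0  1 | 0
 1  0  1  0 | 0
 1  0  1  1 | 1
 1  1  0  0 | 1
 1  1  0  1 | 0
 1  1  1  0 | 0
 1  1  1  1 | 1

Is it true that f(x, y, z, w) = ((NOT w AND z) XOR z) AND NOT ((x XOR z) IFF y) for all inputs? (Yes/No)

Test each input against both f and the formula:
  x=0, y=0, z=0, w=0: formula gives 0, but f = 1 ✗
Since they disagree at (0,0,0,0), the expression is not a correct formula for f.

No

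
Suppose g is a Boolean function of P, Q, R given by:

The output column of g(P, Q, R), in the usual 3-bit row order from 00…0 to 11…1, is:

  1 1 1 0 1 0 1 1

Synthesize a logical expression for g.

The 0-rows are (0,1,1), (1,0,1). Take each as a conjunction (¬P·Q·R, P·¬Q·R), form their disjunction, and complement — that gives a formula that is 1 everywhere g is.

g(P, Q, R) = not (((not P and Q) and R) or ((P and not Q) and R))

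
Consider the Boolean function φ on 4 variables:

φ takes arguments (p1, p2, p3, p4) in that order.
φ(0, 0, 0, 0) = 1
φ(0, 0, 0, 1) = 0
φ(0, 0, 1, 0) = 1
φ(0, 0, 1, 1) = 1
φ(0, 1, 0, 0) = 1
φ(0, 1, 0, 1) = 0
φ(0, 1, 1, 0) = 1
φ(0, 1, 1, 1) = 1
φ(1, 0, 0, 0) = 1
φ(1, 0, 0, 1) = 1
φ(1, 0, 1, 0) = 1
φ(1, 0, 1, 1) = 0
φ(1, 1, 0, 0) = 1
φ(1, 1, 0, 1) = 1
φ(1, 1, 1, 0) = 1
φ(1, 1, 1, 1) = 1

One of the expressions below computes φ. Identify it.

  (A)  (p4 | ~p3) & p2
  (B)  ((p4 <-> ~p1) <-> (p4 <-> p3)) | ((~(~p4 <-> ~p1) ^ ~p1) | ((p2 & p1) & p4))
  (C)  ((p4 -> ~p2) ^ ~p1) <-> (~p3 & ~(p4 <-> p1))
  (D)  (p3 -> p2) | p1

B

(A): at (0,0,0,0) it gives 0, but φ = 1 — eliminated.
(C): at (0,1,0,1) it gives 1, but φ = 0 — eliminated.
(D): at (0,0,0,1) it gives 1, but φ = 0 — eliminated.
That leaves (B). Evaluating it on every row reproduces the table of φ exactly.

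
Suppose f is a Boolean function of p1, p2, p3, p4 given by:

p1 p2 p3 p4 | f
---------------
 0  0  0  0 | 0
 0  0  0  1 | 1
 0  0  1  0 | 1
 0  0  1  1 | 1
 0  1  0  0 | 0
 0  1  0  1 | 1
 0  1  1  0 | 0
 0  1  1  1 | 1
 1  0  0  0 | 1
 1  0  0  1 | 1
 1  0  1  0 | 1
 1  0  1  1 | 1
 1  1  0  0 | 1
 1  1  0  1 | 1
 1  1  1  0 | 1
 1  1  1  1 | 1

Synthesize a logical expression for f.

f is 0 on only 3 rows — (0,0,0,0), (0,1,0,0), (0,1,1,0). Writing each as a minterm (¬p1·¬p2·¬p3·¬p4, ¬p1·p2·¬p3·¬p4, ¬p1·p2·p3·¬p4) and OR-ing them characterizes exactly where f=0, so f is the negation of that disjunction.

f(p1, p2, p3, p4) = NOT (((((NOT p1 AND NOT p2) AND NOT p3) AND NOT p4) OR (((NOT p1 AND p2) AND NOT p3) AND NOT p4)) OR (((NOT p1 AND p2) AND p3) AND NOT p4))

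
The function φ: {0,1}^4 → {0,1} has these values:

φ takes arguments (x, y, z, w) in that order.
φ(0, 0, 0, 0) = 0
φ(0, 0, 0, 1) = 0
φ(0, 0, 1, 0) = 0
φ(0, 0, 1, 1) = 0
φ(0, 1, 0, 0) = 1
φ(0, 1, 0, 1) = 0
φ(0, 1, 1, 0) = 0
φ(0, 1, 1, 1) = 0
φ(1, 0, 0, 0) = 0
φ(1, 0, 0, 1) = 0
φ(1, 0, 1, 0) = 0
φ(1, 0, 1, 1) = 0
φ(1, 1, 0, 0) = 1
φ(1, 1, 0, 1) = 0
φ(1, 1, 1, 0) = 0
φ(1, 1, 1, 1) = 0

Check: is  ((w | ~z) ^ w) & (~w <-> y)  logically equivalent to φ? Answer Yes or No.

Yes

Evaluate ((w | ~z) ^ w) & (~w <-> y) on each row and compare to φ:
  x=0, y=0, z=0, w=0: formula gives 0, φ = 0 ✓
  x=0, y=0, z=0, w=1: formula gives 0, φ = 0 ✓
  x=0, y=0, z=1, w=0: formula gives 0, φ = 0 ✓
  x=0, y=0, z=1, w=1: formula gives 0, φ = 0 ✓
  … (the remaining 12 rows also agree.)
No disagreement on any input; they are logically equivalent.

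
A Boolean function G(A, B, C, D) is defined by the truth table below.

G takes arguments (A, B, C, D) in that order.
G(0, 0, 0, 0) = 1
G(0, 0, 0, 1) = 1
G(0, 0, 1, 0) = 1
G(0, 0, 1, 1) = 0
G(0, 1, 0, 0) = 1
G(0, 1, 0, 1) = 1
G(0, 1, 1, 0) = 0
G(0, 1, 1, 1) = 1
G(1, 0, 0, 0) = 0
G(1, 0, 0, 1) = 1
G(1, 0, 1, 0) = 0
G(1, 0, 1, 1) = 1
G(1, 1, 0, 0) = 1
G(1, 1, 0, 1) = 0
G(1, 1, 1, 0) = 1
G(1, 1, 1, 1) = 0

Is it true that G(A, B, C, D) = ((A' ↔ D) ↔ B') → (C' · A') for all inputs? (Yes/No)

Yes

Evaluate ((A' ↔ D) ↔ B') → (C' · A') on each row and compare to G:
  A=0, B=0, C=0, D=0: formula gives 1, G = 1 ✓
  A=0, B=0, C=0, D=1: formula gives 1, G = 1 ✓
  A=0, B=0, C=1, D=0: formula gives 1, G = 1 ✓
  A=0, B=0, C=1, D=1: formula gives 0, G = 0 ✓
  … (the remaining 12 rows also agree.)
All 16 rows match — the expression computes G exactly.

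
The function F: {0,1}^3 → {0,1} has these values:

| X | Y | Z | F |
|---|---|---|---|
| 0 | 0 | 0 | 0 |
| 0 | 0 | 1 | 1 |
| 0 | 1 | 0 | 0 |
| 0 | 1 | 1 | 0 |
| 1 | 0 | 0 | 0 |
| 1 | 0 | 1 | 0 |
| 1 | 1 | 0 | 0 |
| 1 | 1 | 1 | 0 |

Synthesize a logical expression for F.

F is 1 on exactly one input, (0,0,1), whose minterm is ¬X·¬Y·Z. So F is just that conjunction.

F(X, Y, Z) = (X' · Y') · Z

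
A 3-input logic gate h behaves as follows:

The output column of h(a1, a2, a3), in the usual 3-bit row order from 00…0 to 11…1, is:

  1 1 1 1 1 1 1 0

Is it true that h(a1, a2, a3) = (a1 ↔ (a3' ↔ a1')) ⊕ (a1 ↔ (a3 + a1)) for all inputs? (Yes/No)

No

Check the formula against h row by row:
  a1=0, a2=0, a3=0: formula gives 1, h = 1 ✓
  a1=0, a2=0, a3=1: formula gives 1, h = 1 ✓
  a1=0, a2=1, a3=0: formula gives 1, h = 1 ✓
  a1=0, a2=1, a3=1: formula gives 1, h = 1 ✓
  a1=1, a2=0, a3=0: formula gives 1, h = 1 ✓
  a1=1, a2=0, a3=1: formula gives 0, but h = 1 ✗
A single disagreement suffices: at (1,0,1) they differ, so the formula does not compute h.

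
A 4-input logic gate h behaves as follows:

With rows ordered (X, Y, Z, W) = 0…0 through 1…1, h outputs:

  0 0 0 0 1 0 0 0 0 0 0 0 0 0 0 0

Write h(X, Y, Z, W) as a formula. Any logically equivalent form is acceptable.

Only row (0,1,0,0) gives 1. That row's minterm ¬X·Y·¬Z·¬W is h directly.

h(X, Y, Z, W) = ((¬X ∧ Y) ∧ ¬Z) ∧ ¬W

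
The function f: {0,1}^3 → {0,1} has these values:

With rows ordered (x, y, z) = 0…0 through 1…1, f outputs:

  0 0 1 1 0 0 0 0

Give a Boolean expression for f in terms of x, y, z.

f(x, y, z) = ((x' · y) · z') + ((x' · y) · z)

Collect the rows where f=1 — (0,1,0), (0,1,1) — and write one minterm per row: ¬x·y·¬z, ¬x·y·z. Their union (logical OR) reproduces the table exactly.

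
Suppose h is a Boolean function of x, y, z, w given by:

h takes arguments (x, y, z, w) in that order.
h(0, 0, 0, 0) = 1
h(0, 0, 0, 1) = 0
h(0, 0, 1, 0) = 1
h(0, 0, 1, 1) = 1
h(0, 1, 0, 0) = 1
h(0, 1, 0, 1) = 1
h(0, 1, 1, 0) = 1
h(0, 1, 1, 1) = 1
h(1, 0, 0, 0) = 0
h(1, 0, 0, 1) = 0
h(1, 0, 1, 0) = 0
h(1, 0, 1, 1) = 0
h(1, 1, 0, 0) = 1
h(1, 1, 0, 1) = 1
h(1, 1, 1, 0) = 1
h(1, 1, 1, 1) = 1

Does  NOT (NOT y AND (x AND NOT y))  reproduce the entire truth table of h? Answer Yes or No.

Test each input against both h and the formula:
  x=0, y=0, z=0, w=0: formula gives 1, h = 1 ✓
  x=0, y=0, z=0, w=1: formula gives 1, but h = 0 ✗
Row (0,0,0,1) is a counterexample, so the formula is not equivalent to h.

No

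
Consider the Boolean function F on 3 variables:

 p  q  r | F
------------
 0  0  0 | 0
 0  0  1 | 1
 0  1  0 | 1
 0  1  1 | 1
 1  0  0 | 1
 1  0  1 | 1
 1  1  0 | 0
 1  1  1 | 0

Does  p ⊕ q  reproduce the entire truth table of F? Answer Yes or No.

No

Evaluate p ⊕ q on each row and compare to F:
  p=0, q=0, r=0: formula gives 0, F = 0 ✓
  p=0, q=0, r=1: formula gives 0, but F = 1 ✗
Row (0,0,1) is a counterexample, so the formula is not equivalent to F.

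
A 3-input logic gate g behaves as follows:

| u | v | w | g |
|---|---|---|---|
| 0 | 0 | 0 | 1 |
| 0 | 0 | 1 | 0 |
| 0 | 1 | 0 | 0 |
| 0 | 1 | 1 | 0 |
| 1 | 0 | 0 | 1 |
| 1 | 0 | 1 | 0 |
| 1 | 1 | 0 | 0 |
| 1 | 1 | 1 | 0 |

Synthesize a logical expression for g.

g(u, v, w) = ((¬u ∧ ¬v) ∧ ¬w) ∨ ((u ∧ ¬v) ∧ ¬w)

The 1-rows are (0,0,0), (1,0,0). Each contributes one minterm — ¬u·¬v·¬w; u·¬v·¬w — and their disjunction is a sum-of-products form of g.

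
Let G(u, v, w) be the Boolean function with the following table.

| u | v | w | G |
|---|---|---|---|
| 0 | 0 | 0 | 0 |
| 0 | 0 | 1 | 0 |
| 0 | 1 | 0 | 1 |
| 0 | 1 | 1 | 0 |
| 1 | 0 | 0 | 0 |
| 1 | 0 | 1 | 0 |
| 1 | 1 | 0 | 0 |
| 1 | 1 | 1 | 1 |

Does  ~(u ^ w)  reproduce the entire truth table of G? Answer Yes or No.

No

Test each input against both G and the formula:
  u=0, v=0, w=0: formula gives 1, but G = 0 ✗
Row (0,0,0) is a counterexample, so the formula is not equivalent to G.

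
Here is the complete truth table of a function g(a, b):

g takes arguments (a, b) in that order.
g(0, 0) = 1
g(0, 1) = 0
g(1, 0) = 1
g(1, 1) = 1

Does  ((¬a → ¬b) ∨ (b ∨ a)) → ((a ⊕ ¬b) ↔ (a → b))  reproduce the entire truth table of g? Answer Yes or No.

Yes

Check the formula against g row by row:
  a=0, b=0: formula gives 1, g = 1 ✓
  a=0, b=1: formula gives 0, g = 0 ✓
  a=1, b=0: formula gives 1, g = 1 ✓
  a=1, b=1: formula gives 1, g = 1 ✓
No disagreement on any input; they are logically equivalent.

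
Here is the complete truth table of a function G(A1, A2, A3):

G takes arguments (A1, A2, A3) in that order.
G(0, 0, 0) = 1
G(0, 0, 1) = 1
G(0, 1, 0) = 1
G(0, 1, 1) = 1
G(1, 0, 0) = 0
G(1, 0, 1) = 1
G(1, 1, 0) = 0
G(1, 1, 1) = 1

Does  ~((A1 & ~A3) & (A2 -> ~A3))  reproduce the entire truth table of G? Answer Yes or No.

Evaluate ~((A1 & ~A3) & (A2 -> ~A3)) on each row and compare to G:
  A1=0, A2=0, A3=0: formula gives 1, G = 1 ✓
  A1=0, A2=0, A3=1: formula gives 1, G = 1 ✓
  A1=0, A2=1, A3=0: formula gives 1, G = 1 ✓
  A1=0, A2=1, A3=1: formula gives 1, G = 1 ✓
  A1=1, A2=0, A3=0: formula gives 0, G = 0 ✓
  … (the remaining 3 rows also agree.)
Every row agrees, so the formula is equivalent.

Yes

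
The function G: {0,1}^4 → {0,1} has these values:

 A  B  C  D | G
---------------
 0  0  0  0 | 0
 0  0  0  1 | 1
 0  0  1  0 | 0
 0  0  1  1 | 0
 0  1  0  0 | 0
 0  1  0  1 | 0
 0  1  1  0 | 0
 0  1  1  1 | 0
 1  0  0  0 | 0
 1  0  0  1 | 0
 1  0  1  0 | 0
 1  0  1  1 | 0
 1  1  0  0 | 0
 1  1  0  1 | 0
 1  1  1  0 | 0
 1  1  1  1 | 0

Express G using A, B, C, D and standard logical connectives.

G is 1 on exactly one input, (0,0,0,1), whose minterm is ¬A·¬B·¬C·D. So G is just that conjunction.

G(A, B, C, D) = ((~A & ~B) & ~C) & D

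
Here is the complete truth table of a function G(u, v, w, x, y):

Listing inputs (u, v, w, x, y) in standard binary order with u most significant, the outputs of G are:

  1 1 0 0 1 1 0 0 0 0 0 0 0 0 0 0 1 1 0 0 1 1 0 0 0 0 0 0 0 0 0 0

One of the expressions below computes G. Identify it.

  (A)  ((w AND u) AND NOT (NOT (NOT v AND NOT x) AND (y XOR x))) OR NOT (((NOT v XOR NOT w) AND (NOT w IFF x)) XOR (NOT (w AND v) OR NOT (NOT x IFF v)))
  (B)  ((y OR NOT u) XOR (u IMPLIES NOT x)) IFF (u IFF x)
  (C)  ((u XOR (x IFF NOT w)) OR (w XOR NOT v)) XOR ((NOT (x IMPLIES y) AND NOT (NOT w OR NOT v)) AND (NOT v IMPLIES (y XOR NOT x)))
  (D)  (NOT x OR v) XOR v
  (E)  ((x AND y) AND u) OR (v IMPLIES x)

D

(A) disagrees with G on (0,0,0,0,0) (formula → 0, table → 1); rule it out.
(B) disagrees with G on (0,0,0,0,0) (formula → 0, table → 1); rule it out.
(C) disagrees with G on (0,0,0,1,0) (formula → 1, table → 0); rule it out.
(E) disagrees with G on (0,0,0,1,0) (formula → 1, table → 0); rule it out.
(D) is the remaining candidate, and it agrees with G on all 32 inputs.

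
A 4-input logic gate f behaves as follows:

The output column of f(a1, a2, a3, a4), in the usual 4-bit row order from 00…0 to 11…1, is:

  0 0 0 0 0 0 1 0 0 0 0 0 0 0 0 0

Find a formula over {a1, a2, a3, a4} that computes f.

f is 1 on exactly one input, (0,1,1,0), whose minterm is ¬a1·a2·a3·¬a4. So f is just that conjunction.

f(a1, a2, a3, a4) = ((not a1 and a2) and a3) and not a4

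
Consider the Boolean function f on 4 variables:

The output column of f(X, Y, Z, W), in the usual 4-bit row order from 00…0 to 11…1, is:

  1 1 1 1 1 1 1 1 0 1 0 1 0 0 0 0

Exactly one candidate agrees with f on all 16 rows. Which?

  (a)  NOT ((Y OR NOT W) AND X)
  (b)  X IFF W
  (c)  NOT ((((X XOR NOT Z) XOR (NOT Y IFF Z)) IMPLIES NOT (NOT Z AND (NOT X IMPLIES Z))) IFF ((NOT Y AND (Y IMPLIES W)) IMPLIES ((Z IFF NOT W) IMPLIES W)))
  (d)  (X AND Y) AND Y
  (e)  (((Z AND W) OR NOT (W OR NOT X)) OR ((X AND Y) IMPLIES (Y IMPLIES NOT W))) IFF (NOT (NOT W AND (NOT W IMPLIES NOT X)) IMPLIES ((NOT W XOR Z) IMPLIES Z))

(b): at (0,0,0,1) it gives 0, but f = 1 — eliminated.
(c): at (0,0,0,0) it gives 0, but f = 1 — eliminated.
(d): at (0,0,0,0) it gives 0, but f = 1 — eliminated.
(e): at (1,0,1,0) it gives 1, but f = 0 — eliminated.
Only (a) survives; checking it on all 16 rows confirms it matches f.

a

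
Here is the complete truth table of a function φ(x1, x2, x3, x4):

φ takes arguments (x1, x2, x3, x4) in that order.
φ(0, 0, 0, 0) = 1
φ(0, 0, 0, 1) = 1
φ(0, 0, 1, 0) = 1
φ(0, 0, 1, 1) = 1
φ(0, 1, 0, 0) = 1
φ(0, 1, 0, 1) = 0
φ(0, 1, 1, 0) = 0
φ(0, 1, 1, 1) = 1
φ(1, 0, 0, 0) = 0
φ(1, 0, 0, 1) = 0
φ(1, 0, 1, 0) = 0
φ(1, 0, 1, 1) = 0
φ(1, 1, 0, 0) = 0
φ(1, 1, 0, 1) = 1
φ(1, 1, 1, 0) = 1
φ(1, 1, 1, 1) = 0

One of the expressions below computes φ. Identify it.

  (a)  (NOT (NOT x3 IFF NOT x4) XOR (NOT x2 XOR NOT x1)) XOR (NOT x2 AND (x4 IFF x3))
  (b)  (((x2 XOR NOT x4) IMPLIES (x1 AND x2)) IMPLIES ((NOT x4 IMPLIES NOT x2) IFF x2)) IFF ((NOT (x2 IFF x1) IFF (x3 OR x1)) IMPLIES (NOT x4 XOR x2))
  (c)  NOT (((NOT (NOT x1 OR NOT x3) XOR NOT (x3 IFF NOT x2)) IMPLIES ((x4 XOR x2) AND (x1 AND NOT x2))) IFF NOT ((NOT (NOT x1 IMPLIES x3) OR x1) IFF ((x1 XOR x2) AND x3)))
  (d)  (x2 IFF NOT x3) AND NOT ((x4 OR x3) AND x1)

(b): at (0,0,1,1) it gives 0, but φ = 1 — eliminated.
(c): at (0,1,0,0) it gives 0, but φ = 1 — eliminated.
(d): at (0,0,0,0) it gives 0, but φ = 1 — eliminated.
(a) is the remaining candidate, and it agrees with φ on all 16 inputs.

a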